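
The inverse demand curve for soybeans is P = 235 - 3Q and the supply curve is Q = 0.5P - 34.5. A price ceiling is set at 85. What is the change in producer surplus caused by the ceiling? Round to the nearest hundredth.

-1038.24

Rewriting supply in inverse form: P = 69 + 2Q.
Free-market equilibrium: 235 - 3Q = 69 + 2Q gives Q* = 33.2, P* = 135.4.
At P = 85, sellers supply (85 - 69)/2 = 8 while buyers want more, so the quantity traded is 8 at price 85.
PS goes from (1/2)(33.2)(66.4) = 1102.24 to 64 (computed as (85 - 69)(8) - (1/2)(2)(8)^2), a change of -1038.24.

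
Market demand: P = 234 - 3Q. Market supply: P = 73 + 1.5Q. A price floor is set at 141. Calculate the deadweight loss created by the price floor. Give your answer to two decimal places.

Without the control, 234 - 3Q = 73 + 1.5Q so Q* = 35.7778 and P* = 126.6667.
At the floor price 141, quantity demanded is (234 - 141)/3 = 31; demand is the short side, so Q = 31 trades at P = 141.
At Q = 31 the demand price is 141 and the supply price is 119.5. Deadweight loss is the triangle between the curves from 31 to 35.7778: (1/2)(141 - 119.5)(35.7778 - 31) = 51.3611.

51.36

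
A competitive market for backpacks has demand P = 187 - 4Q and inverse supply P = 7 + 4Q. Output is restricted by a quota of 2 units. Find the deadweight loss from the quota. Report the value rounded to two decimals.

Without the quota, 187 - 4Q = 7 + 4Q gives Q* = 22.5.
At Q = 2 the demand price is 187 - 4(2) = 179 and the supply price is 7 + 4(2) = 15.
DWL = (1/2)(gap between curves at 2) x (Q* - 2) = (1/2)(164)(20.5) = 1681.

1681.00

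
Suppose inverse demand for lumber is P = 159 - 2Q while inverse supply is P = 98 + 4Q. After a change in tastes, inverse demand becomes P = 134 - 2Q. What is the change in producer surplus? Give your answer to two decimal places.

-134.72

Initial equilibrium: Q_0 = 10.1667, P_0 = 138.6667; CS_0 = (1/2)(10.1667)(20.3333) = 103.3611, PS_0 = (1/2)(10.1667)(40.6667) = 206.7222.
New equilibrium: 134 - 2Q = 98 + 4Q gives Q_1 = 6, P_1 = 122; CS_1 = 36, PS_1 = 72.
Change in producer surplus = 72 - 206.7222 = -134.7222.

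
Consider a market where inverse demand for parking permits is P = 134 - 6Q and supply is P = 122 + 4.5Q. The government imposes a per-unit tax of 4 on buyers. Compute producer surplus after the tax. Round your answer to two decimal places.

Without the tax, 134 - 6Q = 122 + 4.5Q so Q* = 1.1429 and P* = 127.1429.
A tax on buyers shifts demand down by 4: (134 - 4) - 6Q = 122 + 4.5Q, so Q_t = 0.7619. Buyers pay P_b = 129.4286; sellers receive P_s = P_b - 4 = 125.4286.
Producer surplus is the triangle above supply below P_s: (1/2)(0.7619)(125.4286 - 122) = 1.3061.

1.31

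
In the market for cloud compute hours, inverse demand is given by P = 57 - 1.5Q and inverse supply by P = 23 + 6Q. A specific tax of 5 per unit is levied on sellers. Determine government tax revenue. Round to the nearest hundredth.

Pre-tax equilibrium: 57 - 1.5Q = 23 + 6Q gives Q* = 4.5333, P* = 50.2.
With the tax, sellers need 5 more per unit: 57 - 1.5Q = 23 + 6Q + 5, so Q_t = 3.8667. Buyers pay P_b = 51.2; sellers receive P_s = P_b - 5 = 46.2.
Tax revenue = t x Q_t = 5 x 3.8667 = 19.3333.

19.33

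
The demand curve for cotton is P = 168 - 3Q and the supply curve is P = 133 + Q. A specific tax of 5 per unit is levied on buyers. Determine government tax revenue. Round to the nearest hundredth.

Without the tax, 168 - 3Q = 133 + Q so Q* = 8.75 and P* = 141.75.
With the tax, buyers' net willingness to pay falls by 5: (168 - 5) - 3Q = 133 + Q, so Q_t = 7.5. Buyers pay P_b = 145.5; sellers receive P_s = P_b - 5 = 140.5.
Tax revenue = t x Q_t = 5 x 7.5 = 37.5.

37.50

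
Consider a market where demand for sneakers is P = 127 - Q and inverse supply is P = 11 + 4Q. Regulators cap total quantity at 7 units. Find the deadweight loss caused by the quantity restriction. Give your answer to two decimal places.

656.10

Without the quota, 127 - Q = 11 + 4Q gives Q* = 23.2.
At Q = 7 the demand price is 127 - (7) = 120 and the supply price is 11 + 4(7) = 39.
DWL = (1/2)(gap between curves at 7) x (Q* - 7) = (1/2)(81)(16.2) = 656.1.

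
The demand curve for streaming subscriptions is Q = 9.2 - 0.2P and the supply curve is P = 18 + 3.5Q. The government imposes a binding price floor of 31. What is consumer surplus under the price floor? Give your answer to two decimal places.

22.50

Rewriting demand in inverse form: P = 46 - 5Q.
Without the control, 46 - 5Q = 18 + 3.5Q so Q* = 3.2941 and P* = 29.5294.
At the floor price 31, quantity demanded is (46 - 31)/5 = 3; demand is the short side, so Q = 3 trades at P = 31.
CS is the triangle under demand above 31: (1/2)(3)(46 - 31) = 22.5.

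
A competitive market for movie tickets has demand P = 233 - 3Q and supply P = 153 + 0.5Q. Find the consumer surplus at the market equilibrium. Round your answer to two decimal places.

783.67

Set 233 - 3Q = 153 + 0.5Q, which gives 80 = 3.5Q, so Q* = 22.8571 and P* = 233 - 3(22.8571) = 164.4286.
Consumer surplus is the triangle under demand above P*: (1/2)(22.8571)(233 - 164.4286) = (1/2)(22.8571)(68.5714) = 783.6735.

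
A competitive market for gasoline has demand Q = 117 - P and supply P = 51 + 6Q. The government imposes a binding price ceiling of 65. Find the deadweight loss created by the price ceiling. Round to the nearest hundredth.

Rewriting demand in inverse form: P = 117 - Q.
Without the control, 117 - Q = 51 + 6Q so Q* = 9.4286 and P* = 107.5714.
At the ceiling price 65, quantity supplied is (65 - 51)/6 = 2.3333; supply is the short side, so Q = 2.3333 trades at P = 65.
The lost-trades triangle has base Q* - 2.3333 = 7.0952 and height equal to the gap between the curves at Q = 2.3333, which is 114.6667 - 65 = 49.6667. DWL = (1/2)(7.0952)(49.6667) = 176.1984.

176.20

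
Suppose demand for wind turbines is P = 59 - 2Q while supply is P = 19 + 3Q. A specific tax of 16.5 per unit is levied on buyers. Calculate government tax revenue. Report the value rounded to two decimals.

Without the tax, 59 - 2Q = 19 + 3Q so Q* = 8 and P* = 43.
With the tax, buyers' net willingness to pay falls by 16.5: (59 - 16.5) - 2Q = 19 + 3Q, so Q_t = 4.7. Buyers pay P_b = 49.6; sellers receive P_s = P_b - 16.5 = 33.1.
Revenue is the tax times quantity traded: 16.5 x 4.7 = 77.55.

77.55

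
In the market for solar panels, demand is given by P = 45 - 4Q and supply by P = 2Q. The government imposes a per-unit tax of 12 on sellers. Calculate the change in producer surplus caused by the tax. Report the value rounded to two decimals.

-26.00

Pre-tax equilibrium: 45 - 4Q = 2Q gives Q* = 7.5, P* = 15.
With the tax, sellers need 12 more per unit: 45 - 4Q = 2Q + 12, so Q_t = 5.5. Buyers pay P_b = 23; sellers receive P_s = P_b - 12 = 11.
PS falls from (1/2)(7.5)(15) = 56.25 to (1/2)(5.5)(11) = 30.25, a change of -26.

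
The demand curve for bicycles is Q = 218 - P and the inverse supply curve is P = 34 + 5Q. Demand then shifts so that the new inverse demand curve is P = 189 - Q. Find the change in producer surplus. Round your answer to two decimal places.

Rewriting demand in inverse form: P = 218 - Q.
Initial equilibrium: Q_0 = 30.6667, P_0 = 187.3333; CS_0 = (1/2)(30.6667)(30.6667) = 470.2222, PS_0 = (1/2)(30.6667)(153.3333) = 2351.1111.
New equilibrium: 189 - Q = 34 + 5Q gives Q_1 = 25.8333, P_1 = 163.1667; CS_1 = 333.6806, PS_1 = 1668.4028.
Change in producer surplus = 1668.4028 - 2351.1111 = -682.7083.

-682.71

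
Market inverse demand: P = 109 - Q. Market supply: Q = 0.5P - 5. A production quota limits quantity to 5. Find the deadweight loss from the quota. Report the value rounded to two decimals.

Rewriting supply in inverse form: P = 10 + 2Q.
Without the quota, 109 - Q = 10 + 2Q gives Q* = 33.
At Q = 5 the demand price is 109 - (5) = 104 and the supply price is 10 + 2(5) = 20.
DWL = (1/2)(gap between curves at 5) x (Q* - 5) = (1/2)(84)(28) = 1176.

1176.00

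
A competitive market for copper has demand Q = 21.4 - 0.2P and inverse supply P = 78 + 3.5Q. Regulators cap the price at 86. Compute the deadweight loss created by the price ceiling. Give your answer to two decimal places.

5.39

Rewriting demand in inverse form: P = 107 - 5Q.
Without the control, 107 - 5Q = 78 + 3.5Q so Q* = 3.4118 and P* = 89.9412.
At P = 86, sellers supply (86 - 78)/3.5 = 2.2857 while buyers want more, so the quantity traded is 2.2857 at price 86.
At Q = 2.2857 the demand price is 95.5714 and the supply price is 86. Deadweight loss is the triangle between the curves from 2.2857 to 3.4118: (1/2)(95.5714 - 86)(3.4118 - 2.2857) = 5.389.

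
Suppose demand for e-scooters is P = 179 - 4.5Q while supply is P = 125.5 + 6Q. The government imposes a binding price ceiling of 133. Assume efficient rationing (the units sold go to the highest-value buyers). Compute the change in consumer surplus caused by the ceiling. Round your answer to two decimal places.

-4.43

Free-market equilibrium: 179 - 4.5Q = 125.5 + 6Q gives Q* = 5.0952, P* = 156.0714.
At P = 133, sellers supply (133 - 125.5)/6 = 1.25 while buyers want more, so the quantity traded is 1.25 at price 133.
CS goes from (1/2)(5.0952)(22.9286) = 58.4133 to 53.9844 (computed as (179 - 133)(1.25) - (1/2)(4.5)(1.25)^2), a change of -4.4289.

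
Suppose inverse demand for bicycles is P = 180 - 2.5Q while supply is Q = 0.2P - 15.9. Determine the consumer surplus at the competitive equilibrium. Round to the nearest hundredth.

224.45

Rewriting supply in inverse form: P = 79.5 + 5Q.
Set 180 - 2.5Q = 79.5 + 5Q, which gives 100.5 = 7.5Q, so Q* = 13.4 and P* = 180 - 2.5(13.4) = 146.5.
The demand choke price is 180, so CS = (1/2)(Q*)(180 - P*) = (1/2)(13.4)(33.5) = 224.45.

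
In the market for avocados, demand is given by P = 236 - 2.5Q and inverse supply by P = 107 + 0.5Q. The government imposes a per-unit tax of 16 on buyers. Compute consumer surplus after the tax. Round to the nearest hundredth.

Without the tax, 236 - 2.5Q = 107 + 0.5Q so Q* = 43 and P* = 128.5.
A tax on buyers shifts demand down by 16: (236 - 16) - 2.5Q = 107 + 0.5Q, so Q_t = 37.6667. Buyers pay P_b = 141.8333; sellers receive P_s = P_b - 16 = 125.8333.
Consumer surplus is the triangle under demand above P_b: (1/2)(37.6667)(236 - 141.8333) = 1773.4722.

1773.47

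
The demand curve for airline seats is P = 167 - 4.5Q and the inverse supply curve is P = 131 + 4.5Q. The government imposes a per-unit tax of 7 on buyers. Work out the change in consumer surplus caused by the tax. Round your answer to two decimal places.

-12.64

Pre-tax equilibrium: 167 - 4.5Q = 131 + 4.5Q gives Q* = 4, P* = 149.
A tax on buyers shifts demand down by 7: (167 - 7) - 4.5Q = 131 + 4.5Q, so Q_t = 3.2222. Buyers pay P_b = 152.5; sellers receive P_s = P_b - 7 = 145.5.
Consumers lose the trapezoid between P* and P_b out to Q_t plus the triangle from Q_t to Q*: change in CS = 23.3611 - 36 = -12.6389.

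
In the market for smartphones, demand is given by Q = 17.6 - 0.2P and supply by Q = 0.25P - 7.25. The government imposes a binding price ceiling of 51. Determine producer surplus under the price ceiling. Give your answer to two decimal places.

60.50

Rewriting demand in inverse form: P = 88 - 5Q.
Rewriting supply in inverse form: P = 29 + 4Q.
Free-market equilibrium: 88 - 5Q = 29 + 4Q gives Q* = 6.5556, P* = 55.2222.
At P = 51, sellers supply (51 - 29)/4 = 5.5 while buyers want more, so the quantity traded is 5.5 at price 51.
PS is the triangle above supply below 51: (1/2)(5.5)(51 - 29) = 60.5.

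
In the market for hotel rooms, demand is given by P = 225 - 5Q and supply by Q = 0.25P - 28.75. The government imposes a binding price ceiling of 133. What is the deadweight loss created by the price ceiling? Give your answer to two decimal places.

Rewriting supply in inverse form: P = 115 + 4Q.
Free-market equilibrium: 225 - 5Q = 115 + 4Q gives Q* = 12.2222, P* = 163.8889.
At P = 133, sellers supply (133 - 115)/4 = 4.5 while buyers want more, so the quantity traded is 4.5 at price 133.
The lost-trades triangle has base Q* - 4.5 = 7.7222 and height equal to the gap between the curves at Q = 4.5, which is 202.5 - 133 = 69.5. DWL = (1/2)(7.7222)(69.5) = 268.3472.

268.35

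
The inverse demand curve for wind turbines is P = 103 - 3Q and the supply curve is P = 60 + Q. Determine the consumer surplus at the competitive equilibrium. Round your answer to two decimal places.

Equilibrium: 103 - 3Q = 60 + Q, so Q* = 10.75 and P* = 70.75.
Consumer surplus is the triangle under demand above P*: (1/2)(10.75)(103 - 70.75) = (1/2)(10.75)(32.25) = 173.3438.

173.34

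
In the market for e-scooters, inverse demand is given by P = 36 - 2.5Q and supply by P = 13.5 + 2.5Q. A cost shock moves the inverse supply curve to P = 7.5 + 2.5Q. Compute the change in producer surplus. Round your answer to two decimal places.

Initial equilibrium: Q_0 = 4.5, P_0 = 24.75; CS_0 = (1/2)(4.5)(11.25) = 25.3125, PS_0 = (1/2)(4.5)(11.25) = 25.3125.
New equilibrium: 36 - 2.5Q = 7.5 + 2.5Q gives Q_1 = 5.7, P_1 = 21.75; CS_1 = 40.6125, PS_1 = 40.6125.
Change in producer surplus = 40.6125 - 25.3125 = 15.3.

15.30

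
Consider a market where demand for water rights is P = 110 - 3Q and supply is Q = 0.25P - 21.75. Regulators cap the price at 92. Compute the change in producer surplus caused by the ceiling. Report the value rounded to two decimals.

-18.47

Rewriting supply in inverse form: P = 87 + 4Q.
Without the control, 110 - 3Q = 87 + 4Q so Q* = 3.2857 and P* = 100.1429.
At P = 92, sellers supply (92 - 87)/4 = 1.25 while buyers want more, so the quantity traded is 1.25 at price 92.
PS goes from (1/2)(3.2857)(13.1429) = 21.5918 to 3.125 (computed as (92 - 87)(1.25) - (1/2)(4)(1.25)^2), a change of -18.4668.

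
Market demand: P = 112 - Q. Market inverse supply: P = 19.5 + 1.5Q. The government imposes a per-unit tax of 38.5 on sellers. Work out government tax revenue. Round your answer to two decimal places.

831.60

Pre-tax equilibrium: 112 - Q = 19.5 + 1.5Q gives Q* = 37, P* = 75.
With the tax, sellers need 38.5 more per unit: 112 - Q = 19.5 + 1.5Q + 38.5, so Q_t = 21.6. Buyers pay P_b = 90.4; sellers receive P_s = P_b - 38.5 = 51.9.
Revenue is the tax times quantity traded: 38.5 x 21.6 = 831.6.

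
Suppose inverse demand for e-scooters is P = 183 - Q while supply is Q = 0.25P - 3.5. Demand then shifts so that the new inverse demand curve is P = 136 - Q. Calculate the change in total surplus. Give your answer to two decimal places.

-1367.70

Rewriting supply in inverse form: P = 14 + 4Q.
Initial equilibrium: Q_0 = 33.8, P_0 = 149.2; CS_0 = (1/2)(33.8)(33.8) = 571.22, PS_0 = (1/2)(33.8)(135.2) = 2284.88.
New equilibrium: 136 - Q = 14 + 4Q gives Q_1 = 24.4, P_1 = 111.6; CS_1 = 297.68, PS_1 = 1190.72.
Change in total surplus = (297.68 + 1190.72) - (571.22 + 2284.88) = -1367.7.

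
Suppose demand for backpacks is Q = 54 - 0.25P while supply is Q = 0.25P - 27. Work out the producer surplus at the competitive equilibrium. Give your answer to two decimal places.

Rewriting demand in inverse form: P = 216 - 4Q.
Rewriting supply in inverse form: P = 108 + 4Q.
Setting demand equal to supply, 108 = 8Q, so Q* = 13.5 and P* = 162.
PS is the area between P* and the supply curve from 0 to Q*: (1/2)(13.5)(54) = 364.5.

364.50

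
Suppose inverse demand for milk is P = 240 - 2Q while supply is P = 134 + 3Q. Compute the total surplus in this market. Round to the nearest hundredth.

Set 240 - 2Q = 134 + 3Q, which gives 106 = 5Q, so Q* = 21.2 and P* = 240 - 2(21.2) = 197.6.
Total surplus is the full triangle between the curves from 0 to Q*: (1/2)(21.2)(240 - 134) = 1123.6.

1123.60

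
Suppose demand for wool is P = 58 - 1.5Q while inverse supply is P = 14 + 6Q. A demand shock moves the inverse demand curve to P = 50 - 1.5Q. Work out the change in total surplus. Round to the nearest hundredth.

-42.67

Initial equilibrium: Q_0 = 5.8667, P_0 = 49.2; CS_0 = (1/2)(5.8667)(8.8) = 25.8133, PS_0 = (1/2)(5.8667)(35.2) = 103.2533.
New equilibrium: 50 - 1.5Q = 14 + 6Q gives Q_1 = 4.8, P_1 = 42.8; CS_1 = 17.28, PS_1 = 69.12.
Change in total surplus = (17.28 + 69.12) - (25.8133 + 103.2533) = -42.6667.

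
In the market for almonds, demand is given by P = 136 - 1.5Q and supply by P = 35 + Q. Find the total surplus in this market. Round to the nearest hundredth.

2040.20

Set 136 - 1.5Q = 35 + Q, which gives 101 = 2.5Q, so Q* = 40.4 and P* = 136 - 1.5(40.4) = 75.4.
CS = (1/2)(40.4)(60.6) = 1224.12 and PS = (1/2)(40.4)(40.4) = 816.08, so total surplus = 2040.2.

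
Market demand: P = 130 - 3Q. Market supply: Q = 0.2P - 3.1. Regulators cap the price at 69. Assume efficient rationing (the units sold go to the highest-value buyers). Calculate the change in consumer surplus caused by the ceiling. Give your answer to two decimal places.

Rewriting supply in inverse form: P = 15.5 + 5Q.
Without the control, 130 - 3Q = 15.5 + 5Q so Q* = 14.3125 and P* = 87.0625.
At the ceiling price 69, quantity supplied is (69 - 15.5)/5 = 10.7; supply is the short side, so Q = 10.7 trades at P = 69.
CS goes from (1/2)(14.3125)(42.9375) = 307.2715 to 480.965 (computed as (130 - 69)(10.7) - (1/2)(3)(10.7)^2), a change of 173.6935.

173.69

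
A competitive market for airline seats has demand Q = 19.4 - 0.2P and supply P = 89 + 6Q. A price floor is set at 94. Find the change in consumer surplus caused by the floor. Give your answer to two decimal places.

Rewriting demand in inverse form: P = 97 - 5Q.
Free-market equilibrium: 97 - 5Q = 89 + 6Q gives Q* = 0.7273, P* = 93.3636.
At P = 94, buyers demand (97 - 94)/5 = 0.6 while sellers would supply more, so the quantity traded is 0.6 at price 94.
CS goes from (1/2)(0.7273)(3.6364) = 1.3223 to 0.9 (computed as (97 - 94)(0.6) - (1/2)(5)(0.6)^2), a change of -0.4223.

-0.42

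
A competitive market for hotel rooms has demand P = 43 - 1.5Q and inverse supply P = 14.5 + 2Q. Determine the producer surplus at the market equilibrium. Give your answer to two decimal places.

Equilibrium: 43 - 1.5Q = 14.5 + 2Q, so Q* = 8.1429 and P* = 30.7857.
PS is the area between P* and the supply curve from 0 to Q*: (1/2)(8.1429)(16.2857) = 66.3061.

66.31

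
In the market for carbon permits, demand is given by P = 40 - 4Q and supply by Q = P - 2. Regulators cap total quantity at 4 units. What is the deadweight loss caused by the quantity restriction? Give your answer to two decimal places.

32.40

Rewriting supply in inverse form: P = 2 + Q.
Unrestricted equilibrium: Q* = (40 - 2)/(4 + 1) = 7.6.
At Q = 4 the demand price is 40 - 4(4) = 24 and the supply price is 2 + (4) = 6.
DWL = (1/2)(gap between curves at 4) x (Q* - 4) = (1/2)(18)(3.6) = 32.4.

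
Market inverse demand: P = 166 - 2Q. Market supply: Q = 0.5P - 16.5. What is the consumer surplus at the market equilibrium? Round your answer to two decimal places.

Rewriting supply in inverse form: P = 33 + 2Q.
Set 166 - 2Q = 33 + 2Q, which gives 133 = 4Q, so Q* = 33.25 and P* = 166 - 2(33.25) = 99.5.
Consumer surplus is the triangle under demand above P*: (1/2)(33.25)(166 - 99.5) = (1/2)(33.25)(66.5) = 1105.5625.

1105.56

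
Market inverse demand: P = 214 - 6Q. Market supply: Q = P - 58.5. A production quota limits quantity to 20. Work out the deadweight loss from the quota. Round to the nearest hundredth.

17.16

Rewriting supply in inverse form: P = 58.5 + Q.
Without the quota, 214 - 6Q = 58.5 + Q gives Q* = 22.2143.
At Q = 20 the demand price is 214 - 6(20) = 94 and the supply price is 58.5 + (20) = 78.5.
DWL = (1/2)(gap between curves at 20) x (Q* - 20) = (1/2)(15.5)(2.2143) = 17.1607.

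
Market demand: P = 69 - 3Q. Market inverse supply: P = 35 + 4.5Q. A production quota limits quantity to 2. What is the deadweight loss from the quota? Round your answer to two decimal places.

24.07

Unrestricted equilibrium: Q* = (69 - 35)/(3 + 4.5) = 4.5333.
At Q = 2 the demand price is 69 - 3(2) = 63 and the supply price is 35 + 4.5(2) = 44.
Deadweight loss is the triangle between the curves from 2 to 4.5333: (1/2)(63 - 44)(4.5333 - 2) = 24.0667.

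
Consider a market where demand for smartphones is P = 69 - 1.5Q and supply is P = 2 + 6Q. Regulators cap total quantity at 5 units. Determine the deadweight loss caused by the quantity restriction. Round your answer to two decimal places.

58.02

Without the quota, 69 - 1.5Q = 2 + 6Q gives Q* = 8.9333.
At Q = 5 the demand price is 69 - 1.5(5) = 61.5 and the supply price is 2 + 6(5) = 32.
Deadweight loss is the triangle between the curves from 5 to 8.9333: (1/2)(61.5 - 32)(8.9333 - 5) = 58.0167.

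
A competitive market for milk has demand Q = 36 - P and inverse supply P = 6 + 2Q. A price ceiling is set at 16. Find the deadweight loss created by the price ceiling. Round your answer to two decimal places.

37.50

Rewriting demand in inverse form: P = 36 - Q.
Without the control, 36 - Q = 6 + 2Q so Q* = 10 and P* = 26.
At the ceiling price 16, quantity supplied is (16 - 6)/2 = 5; supply is the short side, so Q = 5 trades at P = 16.
The lost-trades triangle has base Q* - 5 = 5 and height equal to the gap between the curves at Q = 5, which is 31 - 16 = 15. DWL = (1/2)(5)(15) = 37.5.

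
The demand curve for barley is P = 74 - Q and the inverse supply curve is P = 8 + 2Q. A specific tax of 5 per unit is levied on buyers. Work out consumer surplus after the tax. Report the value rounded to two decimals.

Without the tax, 74 - Q = 8 + 2Q so Q* = 22 and P* = 52.
A tax on buyers shifts demand down by 5: (74 - 5) - Q = 8 + 2Q, so Q_t = 20.3333. Buyers pay P_b = 53.6667; sellers receive P_s = P_b - 5 = 48.6667.
CS = (1/2)(Q_t)(74 - P_b) = (1/2)(20.3333)(20.3333) = 206.7222.

206.72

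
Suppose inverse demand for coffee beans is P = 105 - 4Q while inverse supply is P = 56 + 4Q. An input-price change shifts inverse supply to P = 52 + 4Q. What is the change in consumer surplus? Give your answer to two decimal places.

Initial equilibrium: Q_0 = 6.125, P_0 = 80.5; CS_0 = (1/2)(6.125)(24.5) = 75.0312, PS_0 = (1/2)(6.125)(24.5) = 75.0312.
New equilibrium: 105 - 4Q = 52 + 4Q gives Q_1 = 6.625, P_1 = 78.5; CS_1 = 87.7812, PS_1 = 87.7812.
Change in consumer surplus = 87.7812 - 75.0312 = 12.75.

12.75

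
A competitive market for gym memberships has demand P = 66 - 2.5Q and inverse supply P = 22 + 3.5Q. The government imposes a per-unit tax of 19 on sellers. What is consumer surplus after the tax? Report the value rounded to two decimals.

21.70

Without the tax, 66 - 2.5Q = 22 + 3.5Q so Q* = 7.3333 and P* = 47.6667.
With the tax, sellers need 19 more per unit: 66 - 2.5Q = 22 + 3.5Q + 19, so Q_t = 4.1667. Buyers pay P_b = 55.5833; sellers receive P_s = P_b - 19 = 36.5833.
Consumer surplus is the triangle under demand above P_b: (1/2)(4.1667)(66 - 55.5833) = 21.7014.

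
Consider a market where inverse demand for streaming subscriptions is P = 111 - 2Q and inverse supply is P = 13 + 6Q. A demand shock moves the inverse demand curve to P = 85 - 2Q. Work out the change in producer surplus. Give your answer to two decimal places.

Initial equilibrium: Q_0 = 12.25, P_0 = 86.5; CS_0 = (1/2)(12.25)(24.5) = 150.0625, PS_0 = (1/2)(12.25)(73.5) = 450.1875.
New equilibrium: 85 - 2Q = 13 + 6Q gives Q_1 = 9, P_1 = 67; CS_1 = 81, PS_1 = 243.
Change in producer surplus = 243 - 450.1875 = -207.1875.

-207.19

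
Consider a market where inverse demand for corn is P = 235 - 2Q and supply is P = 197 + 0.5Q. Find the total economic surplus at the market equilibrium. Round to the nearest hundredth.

288.80

Equilibrium: 235 - 2Q = 197 + 0.5Q, so Q* = 15.2 and P* = 204.6.
Total surplus is the full triangle between the curves from 0 to Q*: (1/2)(15.2)(235 - 197) = 288.8.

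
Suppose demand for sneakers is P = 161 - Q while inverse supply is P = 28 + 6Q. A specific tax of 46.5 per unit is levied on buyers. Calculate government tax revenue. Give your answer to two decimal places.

Pre-tax equilibrium: 161 - Q = 28 + 6Q gives Q* = 19, P* = 142.
A tax on buyers shifts demand down by 46.5: (161 - 46.5) - Q = 28 + 6Q, so Q_t = 12.3571. Buyers pay P_b = 148.6429; sellers receive P_s = P_b - 46.5 = 102.1429.
Revenue is the tax times quantity traded: 46.5 x 12.3571 = 574.6071.

574.61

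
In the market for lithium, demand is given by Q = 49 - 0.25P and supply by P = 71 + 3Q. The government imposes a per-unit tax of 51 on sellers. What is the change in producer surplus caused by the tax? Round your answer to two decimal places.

-310.68

Rewriting demand in inverse form: P = 196 - 4Q.
Without the tax, 196 - 4Q = 71 + 3Q so Q* = 17.8571 and P* = 124.5714.
A tax on sellers shifts supply up by 51: 196 - 4Q = 71 + 3Q + 51, so Q_t = 10.5714. Buyers pay P_b = 153.7143; sellers receive P_s = P_b - 51 = 102.7143.
PS falls from (1/2)(17.8571)(53.5714) = 478.3163 to (1/2)(10.5714)(31.7143) = 167.6327, a change of -310.6837.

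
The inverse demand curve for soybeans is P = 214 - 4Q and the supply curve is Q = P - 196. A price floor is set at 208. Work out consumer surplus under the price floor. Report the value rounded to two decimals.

4.50

Rewriting supply in inverse form: P = 196 + Q.
Free-market equilibrium: 214 - 4Q = 196 + Q gives Q* = 3.6, P* = 199.6.
At P = 208, buyers demand (214 - 208)/4 = 1.5 while sellers would supply more, so the quantity traded is 1.5 at price 208.
CS is the triangle under demand above 208: (1/2)(1.5)(214 - 208) = 4.5.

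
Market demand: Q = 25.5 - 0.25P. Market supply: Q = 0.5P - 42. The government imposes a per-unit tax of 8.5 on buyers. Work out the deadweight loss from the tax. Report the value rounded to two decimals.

6.02

Rewriting demand in inverse form: P = 102 - 4Q.
Rewriting supply in inverse form: P = 84 + 2Q.
Without the tax, 102 - 4Q = 84 + 2Q so Q* = 3 and P* = 90.
A tax on buyers shifts demand down by 8.5: (102 - 8.5) - 4Q = 84 + 2Q, so Q_t = 1.5833. Buyers pay P_b = 95.6667; sellers receive P_s = P_b - 8.5 = 87.1667.
The welfare triangle lost has base Q* - Q_t = 1.4167 and height t = 8.5, so DWL = (1/2)(1.4167)(8.5) = 6.0208.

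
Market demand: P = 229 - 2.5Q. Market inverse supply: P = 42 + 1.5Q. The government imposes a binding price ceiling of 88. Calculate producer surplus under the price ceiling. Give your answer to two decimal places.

705.33

Free-market equilibrium: 229 - 2.5Q = 42 + 1.5Q gives Q* = 46.75, P* = 112.125.
At P = 88, sellers supply (88 - 42)/1.5 = 30.6667 while buyers want more, so the quantity traded is 30.6667 at price 88.
PS is the triangle above supply below 88: (1/2)(30.6667)(88 - 42) = 705.3333.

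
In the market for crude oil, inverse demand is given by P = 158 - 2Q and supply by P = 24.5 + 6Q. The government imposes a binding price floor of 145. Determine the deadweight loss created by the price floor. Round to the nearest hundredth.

Without the control, 158 - 2Q = 24.5 + 6Q so Q* = 16.6875 and P* = 124.625.
At P = 145, buyers demand (158 - 145)/2 = 6.5 while sellers would supply more, so the quantity traded is 6.5 at price 145.
At Q = 6.5 the demand price is 145 and the supply price is 63.5. Deadweight loss is the triangle between the curves from 6.5 to 16.6875: (1/2)(145 - 63.5)(16.6875 - 6.5) = 415.1406.

415.14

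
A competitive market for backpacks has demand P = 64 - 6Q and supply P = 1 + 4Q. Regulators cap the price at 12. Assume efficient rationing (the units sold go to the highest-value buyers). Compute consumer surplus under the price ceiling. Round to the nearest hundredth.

120.31

Free-market equilibrium: 64 - 6Q = 1 + 4Q gives Q* = 6.3, P* = 26.2.
At P = 12, sellers supply (12 - 1)/4 = 2.75 while buyers want more, so the quantity traded is 2.75 at price 12.
The demand price at Q = 2.75 is 47.5. CS is the trapezoid between demand and 12 over [0, 2.75]: (1/2)[(64 - 12) + (47.5 - 12)](2.75) = 120.3125.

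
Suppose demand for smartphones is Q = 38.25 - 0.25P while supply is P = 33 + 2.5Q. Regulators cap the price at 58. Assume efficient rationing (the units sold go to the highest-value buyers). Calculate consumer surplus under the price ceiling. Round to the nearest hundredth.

Rewriting demand in inverse form: P = 153 - 4Q.
Free-market equilibrium: 153 - 4Q = 33 + 2.5Q gives Q* = 18.4615, P* = 79.1538.
At the ceiling price 58, quantity supplied is (58 - 33)/2.5 = 10; supply is the short side, so Q = 10 trades at P = 58.
The demand price at Q = 10 is 113. CS is the trapezoid between demand and 58 over [0, 10]: (1/2)[(153 - 58) + (113 - 58)](10) = 750.

750.00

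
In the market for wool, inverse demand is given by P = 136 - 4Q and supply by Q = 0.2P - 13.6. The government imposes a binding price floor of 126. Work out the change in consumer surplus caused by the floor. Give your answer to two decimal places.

-101.67

Rewriting supply in inverse form: P = 68 + 5Q.
Without the control, 136 - 4Q = 68 + 5Q so Q* = 7.5556 and P* = 105.7778.
At the floor price 126, quantity demanded is (136 - 126)/4 = 2.5; demand is the short side, so Q = 2.5 trades at P = 126.
CS goes from (1/2)(7.5556)(30.2222) = 114.1728 to 12.5 (computed as (136 - 126)(2.5) - (1/2)(4)(2.5)^2), a change of -101.6728.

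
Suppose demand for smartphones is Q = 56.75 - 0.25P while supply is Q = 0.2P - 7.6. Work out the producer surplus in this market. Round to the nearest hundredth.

1102.50

Rewriting demand in inverse form: P = 227 - 4Q.
Rewriting supply in inverse form: P = 38 + 5Q.
Setting demand equal to supply, 189 = 9Q, so Q* = 21 and P* = 143.
PS is the area between P* and the supply curve from 0 to Q*: (1/2)(21)(105) = 1102.5.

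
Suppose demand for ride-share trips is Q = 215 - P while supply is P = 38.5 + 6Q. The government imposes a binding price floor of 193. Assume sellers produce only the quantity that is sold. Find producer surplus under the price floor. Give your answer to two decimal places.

1947.00

Rewriting demand in inverse form: P = 215 - Q.
Without the control, 215 - Q = 38.5 + 6Q so Q* = 25.2143 and P* = 189.7857.
At P = 193, buyers demand (215 - 193)/1 = 22 while sellers would supply more, so the quantity traded is 22 at price 193.
The supply price at Q = 22 is 170.5. PS is the trapezoid between 193 and supply over [0, 22]: (1/2)[(193 - 38.5) + (193 - 170.5)](22) = 1947.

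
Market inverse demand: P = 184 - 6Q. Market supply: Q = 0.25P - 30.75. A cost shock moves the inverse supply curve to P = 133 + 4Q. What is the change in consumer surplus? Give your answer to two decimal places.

-33.60

Rewriting supply in inverse form: P = 123 + 4Q.
Initial equilibrium: Q_0 = 6.1, P_0 = 147.4; CS_0 = (1/2)(6.1)(36.6) = 111.63, PS_0 = (1/2)(6.1)(24.4) = 74.42.
New equilibrium: 184 - 6Q = 133 + 4Q gives Q_1 = 5.1, P_1 = 153.4; CS_1 = 78.03, PS_1 = 52.02.
Change in consumer surplus = 78.03 - 111.63 = -33.6.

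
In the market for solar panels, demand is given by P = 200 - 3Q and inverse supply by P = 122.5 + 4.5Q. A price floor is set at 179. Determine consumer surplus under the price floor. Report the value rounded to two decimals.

73.50

Without the control, 200 - 3Q = 122.5 + 4.5Q so Q* = 10.3333 and P* = 169.
At the floor price 179, quantity demanded is (200 - 179)/3 = 7; demand is the short side, so Q = 7 trades at P = 179.
CS is the triangle under demand above 179: (1/2)(7)(200 - 179) = 73.5.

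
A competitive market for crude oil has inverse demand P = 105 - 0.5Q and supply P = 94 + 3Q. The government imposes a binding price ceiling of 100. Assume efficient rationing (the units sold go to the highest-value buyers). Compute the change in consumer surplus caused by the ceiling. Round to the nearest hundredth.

6.53

Without the control, 105 - 0.5Q = 94 + 3Q so Q* = 3.1429 and P* = 103.4286.
At P = 100, sellers supply (100 - 94)/3 = 2 while buyers want more, so the quantity traded is 2 at price 100.
CS goes from (1/2)(3.1429)(1.5714) = 2.4694 to 9 (computed as (105 - 100)(2) - (1/2)(0.5)(2)^2), a change of 6.5306.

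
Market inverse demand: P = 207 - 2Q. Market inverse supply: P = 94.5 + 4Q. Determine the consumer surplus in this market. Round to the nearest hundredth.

Set 207 - 2Q = 94.5 + 4Q, which gives 112.5 = 6Q, so Q* = 18.75 and P* = 207 - 2(18.75) = 169.5.
The demand choke price is 207, so CS = (1/2)(Q*)(207 - P*) = (1/2)(18.75)(37.5) = 351.5625.

351.56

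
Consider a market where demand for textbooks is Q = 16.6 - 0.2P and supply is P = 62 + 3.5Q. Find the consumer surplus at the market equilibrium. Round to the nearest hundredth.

Rewriting demand in inverse form: P = 83 - 5Q.
Equilibrium: 83 - 5Q = 62 + 3.5Q, so Q* = 2.4706 and P* = 70.6471.
The demand choke price is 83, so CS = (1/2)(Q*)(83 - P*) = (1/2)(2.4706)(12.3529) = 15.2595.

15.26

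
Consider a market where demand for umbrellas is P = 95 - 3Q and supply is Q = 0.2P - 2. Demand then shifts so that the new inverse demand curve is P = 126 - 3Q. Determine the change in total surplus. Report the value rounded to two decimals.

389.44

Rewriting supply in inverse form: P = 10 + 5Q.
Initial equilibrium: Q_0 = 10.625, P_0 = 63.125; CS_0 = (1/2)(10.625)(31.875) = 169.3359, PS_0 = (1/2)(10.625)(53.125) = 282.2266.
New equilibrium: 126 - 3Q = 10 + 5Q gives Q_1 = 14.5, P_1 = 82.5; CS_1 = 315.375, PS_1 = 525.625.
Change in total surplus = (315.375 + 525.625) - (169.3359 + 282.2266) = 389.4375.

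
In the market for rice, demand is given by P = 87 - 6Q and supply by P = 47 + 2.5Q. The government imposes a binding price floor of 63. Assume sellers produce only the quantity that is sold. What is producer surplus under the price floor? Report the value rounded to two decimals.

Free-market equilibrium: 87 - 6Q = 47 + 2.5Q gives Q* = 4.7059, P* = 58.7647.
At P = 63, buyers demand (87 - 63)/6 = 4 while sellers would supply more, so the quantity traded is 4 at price 63.
The supply price at Q = 4 is 57. PS is the trapezoid between 63 and supply over [0, 4]: (1/2)[(63 - 47) + (63 - 57)](4) = 44.

44.00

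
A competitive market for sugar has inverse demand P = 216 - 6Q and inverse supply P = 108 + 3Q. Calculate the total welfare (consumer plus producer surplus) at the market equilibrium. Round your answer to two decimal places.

648.00

Setting demand equal to supply, 108 = 9Q, so Q* = 12 and P* = 144.
Total surplus is the full triangle between the curves from 0 to Q*: (1/2)(12)(216 - 108) = 648.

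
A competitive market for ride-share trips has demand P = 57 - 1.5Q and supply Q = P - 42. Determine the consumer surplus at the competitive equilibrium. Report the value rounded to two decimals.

Rewriting supply in inverse form: P = 42 + Q.
Setting demand equal to supply, 15 = 2.5Q, so Q* = 6 and P* = 48.
CS is the area between the demand curve and P* from 0 to Q*: (1/2)(6)(9) = 27.

27.00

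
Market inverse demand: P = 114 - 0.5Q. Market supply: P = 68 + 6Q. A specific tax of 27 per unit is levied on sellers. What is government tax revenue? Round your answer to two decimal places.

78.92

Without the tax, 114 - 0.5Q = 68 + 6Q so Q* = 7.0769 and P* = 110.4615.
With the tax, sellers need 27 more per unit: 114 - 0.5Q = 68 + 6Q + 27, so Q_t = 2.9231. Buyers pay P_b = 112.5385; sellers receive P_s = P_b - 27 = 85.5385.
Revenue is the tax times quantity traded: 27 x 2.9231 = 78.9231.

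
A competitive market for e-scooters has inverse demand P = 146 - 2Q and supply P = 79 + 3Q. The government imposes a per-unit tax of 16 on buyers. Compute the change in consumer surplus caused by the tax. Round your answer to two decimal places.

-75.52

Without the tax, 146 - 2Q = 79 + 3Q so Q* = 13.4 and P* = 119.2.
A tax on buyers shifts demand down by 16: (146 - 16) - 2Q = 79 + 3Q, so Q_t = 10.2. Buyers pay P_b = 125.6; sellers receive P_s = P_b - 16 = 109.6.
Consumers lose the trapezoid between P* and P_b out to Q_t plus the triangle from Q_t to Q*: change in CS = 104.04 - 179.56 = -75.52.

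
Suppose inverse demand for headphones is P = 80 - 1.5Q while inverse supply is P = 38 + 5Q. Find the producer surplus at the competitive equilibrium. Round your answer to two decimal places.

Setting demand equal to supply, 42 = 6.5Q, so Q* = 6.4615 and P* = 70.3077.
Producer surplus is the triangle above supply below P*: (1/2)(6.4615)(70.3077 - 38) = (1/2)(6.4615)(32.3077) = 104.3787.

104.38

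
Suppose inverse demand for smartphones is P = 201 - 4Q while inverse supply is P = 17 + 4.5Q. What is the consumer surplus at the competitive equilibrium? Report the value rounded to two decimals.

937.19

Equilibrium: 201 - 4Q = 17 + 4.5Q, so Q* = 21.6471 and P* = 114.4118.
Consumer surplus is the triangle under demand above P*: (1/2)(21.6471)(201 - 114.4118) = (1/2)(21.6471)(86.5882) = 937.1903.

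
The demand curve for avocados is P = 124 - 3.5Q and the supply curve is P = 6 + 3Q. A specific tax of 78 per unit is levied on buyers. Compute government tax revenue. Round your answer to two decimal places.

Without the tax, 124 - 3.5Q = 6 + 3Q so Q* = 18.1538 and P* = 60.4615.
With the tax, buyers' net willingness to pay falls by 78: (124 - 78) - 3.5Q = 6 + 3Q, so Q_t = 6.1538. Buyers pay P_b = 102.4615; sellers receive P_s = P_b - 78 = 24.4615.
Tax revenue = t x Q_t = 78 x 6.1538 = 480.

480.00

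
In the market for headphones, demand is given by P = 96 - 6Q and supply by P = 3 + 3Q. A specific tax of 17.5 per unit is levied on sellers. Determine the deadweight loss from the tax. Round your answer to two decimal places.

17.01

Pre-tax equilibrium: 96 - 6Q = 3 + 3Q gives Q* = 10.3333, P* = 34.
With the tax, sellers need 17.5 more per unit: 96 - 6Q = 3 + 3Q + 17.5, so Q_t = 8.3889. Buyers pay P_b = 45.6667; sellers receive P_s = P_b - 17.5 = 28.1667.
The welfare triangle lost has base Q* - Q_t = 1.9444 and height t = 17.5, so DWL = (1/2)(1.9444)(17.5) = 17.0139.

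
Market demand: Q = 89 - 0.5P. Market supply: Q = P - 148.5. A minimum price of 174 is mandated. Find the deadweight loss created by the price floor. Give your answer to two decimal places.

Rewriting demand in inverse form: P = 178 - 2Q.
Rewriting supply in inverse form: P = 148.5 + Q.
Free-market equilibrium: 178 - 2Q = 148.5 + Q gives Q* = 9.8333, P* = 158.3333.
At P = 174, buyers demand (178 - 174)/2 = 2 while sellers would supply more, so the quantity traded is 2 at price 174.
At Q = 2 the demand price is 174 and the supply price is 150.5. Deadweight loss is the triangle between the curves from 2 to 9.8333: (1/2)(174 - 150.5)(9.8333 - 2) = 92.0417.

92.04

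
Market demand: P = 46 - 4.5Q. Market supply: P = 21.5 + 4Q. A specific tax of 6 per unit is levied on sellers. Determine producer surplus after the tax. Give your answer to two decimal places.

Without the tax, 46 - 4.5Q = 21.5 + 4Q so Q* = 2.8824 and P* = 33.0294.
With the tax, sellers need 6 more per unit: 46 - 4.5Q = 21.5 + 4Q + 6, so Q_t = 2.1765. Buyers pay P_b = 36.2059; sellers receive P_s = P_b - 6 = 30.2059.
PS = (1/2)(Q_t)(P_s - 21.5) = (1/2)(2.1765)(8.7059) = 9.474.

9.47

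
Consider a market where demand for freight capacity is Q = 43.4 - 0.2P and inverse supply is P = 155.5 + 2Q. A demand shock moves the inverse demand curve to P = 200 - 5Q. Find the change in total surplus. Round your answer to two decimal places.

-128.71

Rewriting demand in inverse form: P = 217 - 5Q.
Initial equilibrium: Q_0 = 8.7857, P_0 = 173.0714; CS_0 = (1/2)(8.7857)(43.9286) = 192.9719, PS_0 = (1/2)(8.7857)(17.5714) = 77.1888.
New equilibrium: 200 - 5Q = 155.5 + 2Q gives Q_1 = 6.3571, P_1 = 168.2143; CS_1 = 101.0332, PS_1 = 40.4133.
Change in total surplus = (101.0332 + 40.4133) - (192.9719 + 77.1888) = -128.7143.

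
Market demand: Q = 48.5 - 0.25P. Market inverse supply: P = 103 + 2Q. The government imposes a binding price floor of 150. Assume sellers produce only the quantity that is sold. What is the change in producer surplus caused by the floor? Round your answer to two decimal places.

165.97

Rewriting demand in inverse form: P = 194 - 4Q.
Free-market equilibrium: 194 - 4Q = 103 + 2Q gives Q* = 15.1667, P* = 133.3333.
At the floor price 150, quantity demanded is (194 - 150)/4 = 11; demand is the short side, so Q = 11 trades at P = 150.
PS goes from (1/2)(15.1667)(30.3333) = 230.0278 to 396 (computed as (150 - 103)(11) - (1/2)(2)(11)^2), a change of 165.9722.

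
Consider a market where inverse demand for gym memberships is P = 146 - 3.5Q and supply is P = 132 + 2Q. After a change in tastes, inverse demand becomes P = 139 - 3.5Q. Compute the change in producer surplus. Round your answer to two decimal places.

-4.86

Initial equilibrium: Q_0 = 2.5455, P_0 = 137.0909; CS_0 = (1/2)(2.5455)(8.9091) = 11.3388, PS_0 = (1/2)(2.5455)(5.0909) = 6.4793.
New equilibrium: 139 - 3.5Q = 132 + 2Q gives Q_1 = 1.2727, P_1 = 134.5455; CS_1 = 2.8347, PS_1 = 1.6198.
Change in producer surplus = 1.6198 - 6.4793 = -4.8595.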